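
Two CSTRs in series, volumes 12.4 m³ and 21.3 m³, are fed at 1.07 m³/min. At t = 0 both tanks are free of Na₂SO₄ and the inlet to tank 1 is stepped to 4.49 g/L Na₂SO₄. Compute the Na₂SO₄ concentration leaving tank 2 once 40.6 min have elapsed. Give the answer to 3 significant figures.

3.28 g/L

Each tank obeys Vᵢ dCᵢ/dt = Q(Cᵢ₋₁ − Cᵢ), so τᵢ = Vᵢ/Q.
τ₁ = 12.4/1.07 = 11.589 min; τ₂ = 21.3/1.07 = 19.907 min.
Tank 1: C₁ = C_in(1 − e^(−t/τ₁)). Tank 2 (τ₁ ≠ τ₂): C₂ = C_in[1 − (τ₁ e^(−t/τ₁) − τ₂ e^(−t/τ₂))/(τ₁ − τ₂)].
At t = 40.6: e^(−t/τ₁) = 0.030095, e^(−t/τ₂) = 0.13009.
C₂ = 4.49·[1 − (11.589·0.030095 − 19.907·0.13009)/(-8.3178)] = 4.49·0.73059 = 3.2804 g/L.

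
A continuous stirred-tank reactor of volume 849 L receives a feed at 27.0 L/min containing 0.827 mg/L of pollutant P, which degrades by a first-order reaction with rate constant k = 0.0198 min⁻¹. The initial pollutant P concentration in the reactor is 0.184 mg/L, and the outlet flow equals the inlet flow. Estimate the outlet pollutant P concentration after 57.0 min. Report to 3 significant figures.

Accumulation = in − out − consumed: V dC/dt = Q C_in − Q C − k V C.
This is linear with rate a = Q/V + k = 0.051602 min⁻¹.
C_ss = Q C_in/(Q + kV) = 0.50968 mg/L; C(t) = C_ss + (C₀ − C_ss) e^(−a t).
C(57.0) = 0.50968 + (-0.32568)·e^(−0.051602·57.0) = 0.50968 + (-0.32568)·0.052796 = 0.49248 mg/L.

0.492 mg/L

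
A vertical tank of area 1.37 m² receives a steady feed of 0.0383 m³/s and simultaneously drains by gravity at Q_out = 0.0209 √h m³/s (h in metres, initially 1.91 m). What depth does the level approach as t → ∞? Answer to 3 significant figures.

3.36 m

Level balance: A dh/dt = 0.0383 − 0.0209 √h. Setting dh/dt = 0:
Q_in = 0.0209 √h_ss ⇒ √h_ss = 0.0383/0.0209 = 1.8325.
h_ss = 1.8325² = 3.3582 m. (Since h₀ = 1.91 m < h_ss, the level will rise toward this value.)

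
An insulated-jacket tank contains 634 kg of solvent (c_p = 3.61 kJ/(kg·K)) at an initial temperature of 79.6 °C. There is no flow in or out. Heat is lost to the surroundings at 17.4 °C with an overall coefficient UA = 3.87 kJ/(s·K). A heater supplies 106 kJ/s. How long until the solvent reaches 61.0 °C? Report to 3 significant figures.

452 s

Lumped-capacitance energy balance: M c_p dT/dt = UA(T_amb − T) + Q̇.
τ = M c_p/UA = 591.41 s; T_ss = T_amb + Q̇/UA = 17.4 + 106/3.87 = 44.790 °C.
T(t) = T_ss + (T₀ − T_ss)e^(−t/τ); set T = 61.0:
t = −τ ln[(T − T_ss)/(T₀ − T_ss)] = −591.41 · ln(0.46567) = 452.00 s.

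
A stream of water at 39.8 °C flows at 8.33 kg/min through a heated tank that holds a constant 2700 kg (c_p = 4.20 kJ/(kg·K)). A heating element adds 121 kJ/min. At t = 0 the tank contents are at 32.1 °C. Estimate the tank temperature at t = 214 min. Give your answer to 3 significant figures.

Unsteady energy balance on the tank contents: M c_p dT/dt = ṁ c_p (T_in − T) + 121.
Rearrange: dT/dt = (T_ss − T)/τ with τ = M/ṁ = 324.13 min and T_ss = T_in + Q̇/(ṁ c_p) = 43.259 °C.
T approaches T_ss exponentially: T(t) = T_ss + (T₀ − T_ss) e^(−t/τ).
T(214) = 43.259 + (-11.159)·e^(−214/324.13) = 43.259 + (-11.159)·0.51673 = 37.493 °C.

37.5 °C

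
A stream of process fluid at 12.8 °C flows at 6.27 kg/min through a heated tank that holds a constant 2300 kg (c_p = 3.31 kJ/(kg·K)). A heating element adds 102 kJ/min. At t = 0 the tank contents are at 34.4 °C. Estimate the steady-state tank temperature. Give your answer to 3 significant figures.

17.7 °C

M c_p dT/dt = ṁ c_p (T_in − T) + Q̇.
At steady state dT/dt = 0 ⇒ T_ss = T_in + Q̇/(ṁ c_p) = 12.8 + 102/(6.27·3.31) = 17.715 °C.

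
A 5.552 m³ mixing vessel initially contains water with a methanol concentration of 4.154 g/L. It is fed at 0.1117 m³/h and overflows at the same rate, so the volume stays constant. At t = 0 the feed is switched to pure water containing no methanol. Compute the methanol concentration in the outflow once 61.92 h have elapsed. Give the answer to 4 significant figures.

1.195 g/L

Transient balance on the dissolved component: V dC/dt = Q(C_in − C).
Time constant τ = V/Q = 5.552/0.1117 = 49.7046 h.
Solution: C(t) = C_in + (C₀ − C_in) e^(−t/τ).
C(61.92) = 0 + (4.154 − 0)·e^(−61.92/49.7046) = 0 + (4.15400)·0.287722 = 1.19520 g/L.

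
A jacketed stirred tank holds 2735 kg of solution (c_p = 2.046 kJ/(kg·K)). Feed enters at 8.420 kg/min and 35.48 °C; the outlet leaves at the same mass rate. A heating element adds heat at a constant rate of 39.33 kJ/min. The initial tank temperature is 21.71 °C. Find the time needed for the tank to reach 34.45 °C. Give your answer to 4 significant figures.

Unsteady energy balance on the tank contents: M c_p dT/dt = ṁ c_p (T_in − T) + 39.33.
τ = M/ṁ = 324.822 min; T_ss = T_in + Q̇/(ṁ c_p) = 37.7630 °C.
T(t) = T_ss + (T₀ − T_ss) e^(−t/τ). Set T = 34.45:
e^(−t/τ) = (34.45 − 37.7630)/(21.71 − 37.7630) = 0.206379
t = −324.822 · ln(0.206379) = 512.582 min.

512.6 min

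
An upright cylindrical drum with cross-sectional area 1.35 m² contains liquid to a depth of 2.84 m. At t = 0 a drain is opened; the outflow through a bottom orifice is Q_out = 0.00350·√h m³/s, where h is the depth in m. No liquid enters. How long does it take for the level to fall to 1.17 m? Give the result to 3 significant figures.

A dh/dt = −Q_out = −0.00350 √h.
This is separable: 2 d(√h)/dt = −0.00350/A, so √h = √h₀ − (0.00350/(2A)) t.
t = 2A(√h₀ − √h)/0.00350 = 2·1.35·(√2.84 − √1.17)/0.00350
  = 2.7000 × (1.6852 − 1.0817) / 0.00350 = 465.61 s.

466 s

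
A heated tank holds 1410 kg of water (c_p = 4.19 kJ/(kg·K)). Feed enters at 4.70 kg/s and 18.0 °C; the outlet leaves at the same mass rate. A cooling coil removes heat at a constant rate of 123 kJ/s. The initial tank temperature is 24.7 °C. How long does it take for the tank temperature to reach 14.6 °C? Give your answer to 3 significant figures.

M c_p dT/dt = ṁ c_p (T_in − T) − Q̇.
τ = M/ṁ = 300.00 s; T_ss = T_in − Q̇/(ṁ c_p) = 11.754 °C.
T(t) = T_ss + (T₀ − T_ss) e^(−t/τ). Set T = 14.6:
e^(−t/τ) = (14.6 − 11.754)/(24.7 − 11.754) = 0.21983
t = −300.00 · ln(0.21983) = 454.47 s.

454 s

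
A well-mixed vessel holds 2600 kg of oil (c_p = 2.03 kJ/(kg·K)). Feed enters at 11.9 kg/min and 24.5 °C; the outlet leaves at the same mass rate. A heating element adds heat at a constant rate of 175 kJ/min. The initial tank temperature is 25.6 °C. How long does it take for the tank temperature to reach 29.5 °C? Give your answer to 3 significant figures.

Unsteady energy balance on the tank contents: M c_p dT/dt = ṁ c_p (T_in − T) + 175.
τ = M/ṁ = 218.49 min; T_ss = T_in + Q̇/(ṁ c_p) = 31.744 °C.
T(t) = T_ss + (T₀ − T_ss) e^(−t/τ). Set T = 29.5:
e^(−t/τ) = (29.5 − 31.744)/(25.6 − 31.744) = 0.36526
t = −218.49 · ln(0.36526) = 220.05 min.

220 min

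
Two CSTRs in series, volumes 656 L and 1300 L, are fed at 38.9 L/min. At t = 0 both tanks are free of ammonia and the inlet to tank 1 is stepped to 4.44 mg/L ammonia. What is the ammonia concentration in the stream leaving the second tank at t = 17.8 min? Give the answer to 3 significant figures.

0.752 mg/L

Species balance on tank i: dCᵢ/dt = (Cᵢ₋₁ − Cᵢ)/τᵢ with τᵢ = Vᵢ/Q.
τ₁ = 656/38.9 = 16.864 min; τ₂ = 1300/38.9 = 33.419 min.
Solving the cascade with C₁(0)=C₂(0)=0 gives C₂(t) = C_in[1 − (τ₁ e^(−t/τ₁) − τ₂ e^(−t/τ₂))/(τ₁ − τ₂)].
At t = 17.8: e^(−t/τ₁) = 0.34801, e^(−t/τ₂) = 0.58706.
C₂ = 4.44·[1 − (16.864·0.34801 − 33.419·0.58706)/(-16.555)] = 4.44·0.16944 = 0.75232 mg/L.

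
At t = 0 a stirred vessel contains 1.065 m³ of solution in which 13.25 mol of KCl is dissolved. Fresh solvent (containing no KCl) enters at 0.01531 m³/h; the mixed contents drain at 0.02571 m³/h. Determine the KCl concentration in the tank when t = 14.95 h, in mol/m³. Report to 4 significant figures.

9.862 mol/m³

Let m(t) be the amount of KCl. Volume: V(t) = V₀ + (Q_in − Q_out) t = 1.065 − 0.0104000 t; V(14.95) = 0.909520 m³.
Species balance (pure solvent in): dm/dt = −Q_out · m/V(t).
dm/m = −Q_out dt/(V₀ − 0.0104000 t); integrating gives ln(m/m₀) = −(Q_out/(Q_in−Q_out)) ln(V/V₀).
m = m₀ (V₀/V)^(Q_out/(Q_in−Q_out)) = 13.25 × (1.065/0.909520)^(-2.47212) = 8.96982 mol.
C = m/V = 8.96982/0.909520 = 9.86214 mol/m³.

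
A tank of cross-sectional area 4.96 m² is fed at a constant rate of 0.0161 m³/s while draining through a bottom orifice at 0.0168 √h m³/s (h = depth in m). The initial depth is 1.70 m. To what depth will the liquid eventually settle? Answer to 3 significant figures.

0.918 m

A dh/dt = Q_in − 0.0168 √h. Steady state requires inflow = outflow:
Q_in = 0.0168 √h_ss ⇒ √h_ss = 0.0161/0.0168 = 0.95833.
h_ss = 0.95833² = 0.91840 m. (Since h₀ = 1.70 m > h_ss, the level will fall toward this value.)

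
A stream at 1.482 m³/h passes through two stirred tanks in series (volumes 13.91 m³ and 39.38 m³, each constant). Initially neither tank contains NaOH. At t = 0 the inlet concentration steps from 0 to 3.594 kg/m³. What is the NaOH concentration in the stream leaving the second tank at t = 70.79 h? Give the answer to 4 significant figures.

3.208 kg/m³

Time constants: τᵢ = Vᵢ/Q for each well-mixed tank.
τ₁ = 13.91/1.482 = 9.38596 h; τ₂ = 39.38/1.482 = 26.5722 h.
Tank 1: C₁ = C_in(1 − e^(−t/τ₁)). Tank 2 (τ₁ ≠ τ₂): C₂ = C_in[1 − (τ₁ e^(−t/τ₁) − τ₂ e^(−t/τ₂))/(τ₁ − τ₂)].
At t = 70.79: e^(−t/τ₁) = 0.000530276, e^(−t/τ₂) = 0.0696646.
C₂ = 3.594·[1 − (9.38596·0.000530276 − 26.5722·0.0696646)/(-17.1862)] = 3.594·0.892579 = 3.20793 kg/m³.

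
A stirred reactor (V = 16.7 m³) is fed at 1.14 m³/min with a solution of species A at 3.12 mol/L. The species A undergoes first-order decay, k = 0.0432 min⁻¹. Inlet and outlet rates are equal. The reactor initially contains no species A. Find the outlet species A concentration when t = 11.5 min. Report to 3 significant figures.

1.38 mol/L

Accumulation = in − out − consumed: V dC/dt = Q C_in − Q C − k V C.
dC/dt = (Q/V) C_in − (Q/V + k) C; effective rate a = Q/V + k = 0.068263 + 0.0432 = 0.11146 min⁻¹.
C_ss = Q C_in/(Q + kV) = 1.9108 mol/L; C(t) = C_ss + (C₀ − C_ss) e^(−a t).
C(11.5) = 1.9108 + (-1.9108)·e^(−0.11146·11.5) = 1.9108 + (-1.9108)·0.27753 = 1.3805 mol/L.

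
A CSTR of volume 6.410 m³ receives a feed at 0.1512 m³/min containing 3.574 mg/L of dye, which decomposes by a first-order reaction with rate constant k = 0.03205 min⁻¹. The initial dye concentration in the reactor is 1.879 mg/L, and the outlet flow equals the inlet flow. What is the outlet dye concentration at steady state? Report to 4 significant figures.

1.515 mg/L

Accumulation = in − out − consumed: V dC/dt = Q C_in − Q C − k V C.
Steady state (dC/dt = 0): C_ss = Q C_in/(Q + kV) = C_in/(1 + kV/Q).
C_ss = 0.1512·3.574/(0.1512 + 0.03205·6.410) = 0.540389/0.356641 = 1.51522 mg/L.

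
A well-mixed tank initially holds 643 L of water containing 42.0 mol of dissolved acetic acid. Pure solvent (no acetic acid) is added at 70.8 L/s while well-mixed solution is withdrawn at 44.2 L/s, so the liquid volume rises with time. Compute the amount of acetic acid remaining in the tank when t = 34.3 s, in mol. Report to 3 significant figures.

9.68 mol

Total volume: dV/dt = Q_in − Q_out = 26.600 L/s, so V(t) = 643 + 26.600 t and V(34.3) = 1555.4 L.
No acetic acid enters, so dm/dt = −Q_out · (m/V).
dm/m = −Q_out dt/(V₀ + 26.600 t); integrating gives ln(m/m₀) = −(Q_out/(Q_in−Q_out)) ln(V/V₀).
m = m₀ (V₀/V)^(Q_out/(Q_in−Q_out)) = 42.0 × (643/1555.4)^(1.6617) = 9.6782 mol.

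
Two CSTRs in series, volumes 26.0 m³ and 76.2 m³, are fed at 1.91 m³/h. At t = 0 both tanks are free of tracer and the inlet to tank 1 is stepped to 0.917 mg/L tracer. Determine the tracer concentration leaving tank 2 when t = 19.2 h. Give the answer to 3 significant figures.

0.173 mg/L

Each tank obeys Vᵢ dCᵢ/dt = Q(Cᵢ₋₁ − Cᵢ), so τᵢ = Vᵢ/Q.
τ₁ = 26.0/1.91 = 13.613 h; τ₂ = 76.2/1.91 = 39.895 h.
Solving the cascade with C₁(0)=C₂(0)=0 gives C₂(t) = C_in[1 − (τ₁ e^(−t/τ₁) − τ₂ e^(−t/τ₂))/(τ₁ − τ₂)].
At t = 19.2: e^(−t/τ₁) = 0.24403, e^(−t/τ₂) = 0.61800.
C₂ = 0.917·[1 − (13.613·0.24403 − 39.895·0.61800)/(-26.283)] = 0.917·0.18830 = 0.17267 mg/L.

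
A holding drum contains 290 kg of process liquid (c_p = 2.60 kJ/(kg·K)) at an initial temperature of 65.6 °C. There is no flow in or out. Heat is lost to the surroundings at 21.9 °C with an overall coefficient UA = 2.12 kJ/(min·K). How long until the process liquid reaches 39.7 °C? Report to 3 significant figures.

Energy balance: M c_p dT/dt = −UA(T − T_amb).
τ = M c_p/UA = 355.66 min; T_ss = T_amb = 21.900 °C.
T(t) = T_ss + (T₀ − T_ss)e^(−t/τ); set T = 39.7:
t = −τ ln[(T − T_ss)/(T₀ − T_ss)] = −355.66 · ln(0.40732) = 319.44 min.

319 min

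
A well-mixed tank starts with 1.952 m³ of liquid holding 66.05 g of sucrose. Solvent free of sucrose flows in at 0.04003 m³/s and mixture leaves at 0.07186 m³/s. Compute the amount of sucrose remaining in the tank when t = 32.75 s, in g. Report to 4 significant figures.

Let m(t) be the amount of sucrose. Volume: V(t) = V₀ + (Q_in − Q_out) t = 1.952 − 0.0318300 t; V(32.75) = 0.909568 m³.
Species balance (pure solvent in): dm/dt = −Q_out · m/V(t).
dm/m = −Q_out dt/(V₀ − 0.0318300 t); integrating gives ln(m/m₀) = −(Q_out/(Q_in−Q_out)) ln(V/V₀).
m = m₀ (V₀/V)^(Q_out/(Q_in−Q_out)) = 66.05 × (1.952/0.909568)^(-2.25762) = 11.7800 g.

11.78 g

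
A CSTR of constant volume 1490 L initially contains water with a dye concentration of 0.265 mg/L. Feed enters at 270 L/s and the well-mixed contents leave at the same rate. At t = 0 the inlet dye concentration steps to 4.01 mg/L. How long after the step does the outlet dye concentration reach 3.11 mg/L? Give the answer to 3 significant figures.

Transient balance on the dissolved component: V dC/dt = Q(C_in − C), so τ = V/Q = 5.5185 s.
C(t) = C_in + (C₀ − C_in) e^(−t/τ). Set C = 3.11 and solve for t:
e^(−t/τ) = (C − C_in)/(C₀ − C_in) = (3.11 − 4.01)/(0.265 − 4.01) = 0.24032
t = −τ ln(…) = 5.5185 × 1.4258 = 7.8682 s.

7.87 s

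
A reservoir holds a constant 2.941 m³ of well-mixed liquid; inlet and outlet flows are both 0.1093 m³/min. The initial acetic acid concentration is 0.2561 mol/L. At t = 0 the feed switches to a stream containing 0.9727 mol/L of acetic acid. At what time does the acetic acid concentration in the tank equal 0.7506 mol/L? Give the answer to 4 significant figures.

Species balance: V dC/dt = Q(C_in − C) ⇒ τ = V/Q = 26.9076 min.
C(t) = C_in + (C₀ − C_in) e^(−t/τ). Set C = 0.7506 and solve for t:
e^(−t/τ) = (C − C_in)/(C₀ − C_in) = (0.7506 − 0.9727)/(0.2561 − 0.9727) = 0.309936
t = −τ ln(…) = 26.9076 × 1.17139 = 31.5193 min.

31.52 min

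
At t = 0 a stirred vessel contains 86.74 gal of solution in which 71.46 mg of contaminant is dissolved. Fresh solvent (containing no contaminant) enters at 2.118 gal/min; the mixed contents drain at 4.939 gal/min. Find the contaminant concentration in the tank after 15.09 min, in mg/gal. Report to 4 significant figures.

Total volume: dV/dt = Q_in − Q_out = -2.82100 gal/min, so V(t) = 86.74 − 2.82100 t and V(15.09) = 44.1711 gal.
Solute balance: dm/dt = 0 − Q_out C = −Q_out m/V(t).
dm/m = −Q_out dt/(V₀ − 2.82100 t); integrating gives ln(m/m₀) = −(Q_out/(Q_in−Q_out)) ln(V/V₀).
m = m₀ (V₀/V)^(Q_out/(Q_in−Q_out)) = 71.46 × (86.74/44.1711)^(-1.75080) = 21.9249 mg.
C = m/V = 21.9249/44.1711 = 0.496363 mg/gal.

0.4964 mg/gal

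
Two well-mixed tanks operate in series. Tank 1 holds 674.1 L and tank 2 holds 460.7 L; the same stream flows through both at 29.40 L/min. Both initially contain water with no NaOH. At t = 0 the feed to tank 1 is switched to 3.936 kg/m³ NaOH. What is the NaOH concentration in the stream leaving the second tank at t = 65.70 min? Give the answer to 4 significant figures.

3.356 kg/m³

Species balance on tank i: dCᵢ/dt = (Cᵢ₋₁ − Cᵢ)/τᵢ with τᵢ = Vᵢ/Q.
τ₁ = 674.1/29.40 = 22.9286 min; τ₂ = 460.7/29.40 = 15.6701 min.
Solving the cascade with C₁(0)=C₂(0)=0 gives C₂(t) = C_in[1 − (τ₁ e^(−t/τ₁) − τ₂ e^(−t/τ₂))/(τ₁ − τ₂)].
At t = 65.70: e^(−t/τ₁) = 0.0569592, e^(−t/τ₂) = 0.0151053.
C₂ = 3.936·[1 − (22.9286·0.0569592 − 15.6701·0.0151053)/(7.25850)] = 3.936·0.852684 = 3.35617 kg/m³.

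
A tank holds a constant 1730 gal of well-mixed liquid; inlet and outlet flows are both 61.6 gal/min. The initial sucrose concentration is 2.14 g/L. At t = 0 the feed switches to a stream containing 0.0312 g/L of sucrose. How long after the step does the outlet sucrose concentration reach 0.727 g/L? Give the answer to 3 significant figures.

Species balance: V dC/dt = Q(C_in − C) ⇒ τ = V/Q = 28.084 min.
C(t) = C_in + (C₀ − C_in) e^(−t/τ). Set C = 0.727 and solve for t:
e^(−t/τ) = (C − C_in)/(C₀ − C_in) = (0.727 − 0.0312)/(2.14 − 0.0312) = 0.32995
t = −τ ln(…) = 28.084 × 1.1088 = 31.140 min.

31.1 min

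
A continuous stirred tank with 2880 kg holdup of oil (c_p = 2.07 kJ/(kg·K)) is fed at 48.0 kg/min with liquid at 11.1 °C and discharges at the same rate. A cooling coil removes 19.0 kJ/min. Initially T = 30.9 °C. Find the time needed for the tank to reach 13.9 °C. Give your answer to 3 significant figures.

M c_p dT/dt = ṁ c_p (T_in − T) − Q̇.
τ = M/ṁ = 60.000 min; T_ss = T_in − Q̇/(ṁ c_p) = 10.909 °C.
T(t) = T_ss + (T₀ − T_ss) e^(−t/τ). Set T = 13.9:
e^(−t/τ) = (13.9 − 10.909)/(30.9 − 10.909) = 0.14963
t = −60.000 · ln(0.14963) = 113.98 min.

114 min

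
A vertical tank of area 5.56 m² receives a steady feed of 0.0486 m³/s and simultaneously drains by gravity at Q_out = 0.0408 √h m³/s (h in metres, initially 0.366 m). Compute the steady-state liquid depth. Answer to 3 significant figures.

1.42 m

A dh/dt = Q_in − 0.0408 √h. Steady state requires inflow = outflow:
Q_in = 0.0408 √h_ss ⇒ √h_ss = 0.0486/0.0408 = 1.1912.
h_ss = 1.1912² = 1.4189 m. (Since h₀ = 0.366 m < h_ss, the level will rise toward this value.)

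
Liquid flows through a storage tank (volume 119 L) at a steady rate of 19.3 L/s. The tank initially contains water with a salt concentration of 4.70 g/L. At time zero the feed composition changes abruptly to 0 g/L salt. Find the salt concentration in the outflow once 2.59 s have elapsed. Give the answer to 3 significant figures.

Accumulation = in − out for the solute gives V dC/dt = Q(C_in − C).
So dC/dt = (C_in − C)/τ with τ = V/Q = 119/19.3 = 6.1658 s.
Integrating: C(t) = C_in + (C₀ − C_in) e^(−t/τ).
C(2.59) = 0 + (4.70 − 0)·e^(−2.59/6.1658) = 0 + (4.7000)·0.65701 = 3.0879 g/L.

3.09 g/L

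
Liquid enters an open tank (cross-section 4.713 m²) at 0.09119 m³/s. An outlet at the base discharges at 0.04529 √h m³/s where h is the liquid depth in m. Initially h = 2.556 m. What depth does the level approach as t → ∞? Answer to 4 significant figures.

Level balance: A dh/dt = 0.09119 − 0.04529 √h. Setting dh/dt = 0:
Q_in = 0.04529 √h_ss ⇒ √h_ss = 0.09119/0.04529 = 2.01347.
h_ss = 2.01347² = 4.05406 m. (Since h₀ = 2.556 m < h_ss, the level will rise toward this value.)

4.054 m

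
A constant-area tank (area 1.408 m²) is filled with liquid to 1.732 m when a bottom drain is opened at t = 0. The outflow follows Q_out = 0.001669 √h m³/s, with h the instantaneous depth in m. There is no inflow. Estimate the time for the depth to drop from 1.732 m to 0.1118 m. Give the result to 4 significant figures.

1656 s

Unsteady balance on liquid volume: A dh/dt = −0.001669 √h.
∫ h^(−1/2) dh = −(0.001669/A) ∫ dt, giving 2√h = 2√h₀ − (0.001669/A) t.
t = 2A(√h₀ − √h)/0.001669 = 2·1.408·(√1.732 − √0.1118)/0.001669
  = 2.81600 × (1.31605 − 0.334365) / 0.001669 = 1656.34 s.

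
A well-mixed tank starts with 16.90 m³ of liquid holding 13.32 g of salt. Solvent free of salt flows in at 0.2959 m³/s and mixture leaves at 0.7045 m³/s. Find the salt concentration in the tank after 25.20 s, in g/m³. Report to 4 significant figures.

0.3991 g/m³

Total volume: dV/dt = Q_in − Q_out = -0.408600 m³/s, so V(t) = 16.90 − 0.408600 t and V(25.20) = 6.60328 m³.
No salt enters, so dm/dt = −Q_out · (m/V).
dm/m = −Q_out dt/(V₀ − 0.408600 t); integrating gives ln(m/m₀) = −(Q_out/(Q_in−Q_out)) ln(V/V₀).
m = m₀ (V₀/V)^(Q_out/(Q_in−Q_out)) = 13.32 × (16.90/6.60328)^(-1.72418) = 2.63524 g.
C = m/V = 2.63524/6.60328 = 0.399080 g/m³.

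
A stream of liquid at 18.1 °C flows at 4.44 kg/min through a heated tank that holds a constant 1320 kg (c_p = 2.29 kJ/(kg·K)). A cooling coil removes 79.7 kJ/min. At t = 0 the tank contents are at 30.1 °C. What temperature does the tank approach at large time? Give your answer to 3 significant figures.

10.3 °C

Unsteady energy balance on the tank contents: M c_p dT/dt = ṁ c_p (T_in − T) − 79.7.
At steady state dT/dt = 0 ⇒ T_ss = T_in − Q̇/(ṁ c_p) = 18.1 − 79.7/(4.44·2.29) = 10.261 °C.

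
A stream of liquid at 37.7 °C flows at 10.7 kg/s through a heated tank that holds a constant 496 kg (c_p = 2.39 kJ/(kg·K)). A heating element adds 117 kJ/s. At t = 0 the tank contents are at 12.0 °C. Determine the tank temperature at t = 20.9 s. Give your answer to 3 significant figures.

23.0 °C

M c_p dT/dt = ṁ c_p (T_in − T) + Q̇.
τ = M/ṁ = 46.355 s; T_ss = T_in + Q̇/(ṁ c_p) = 37.7 + 117/(10.7·2.39) = 42.275 °C.
T approaches T_ss exponentially: T(t) = T_ss + (T₀ − T_ss) e^(−t/τ).
T(20.9) = 42.275 + (-30.275)·e^(−20.9/46.355) = 42.275 + (-30.275)·0.63708 = 22.988 °C.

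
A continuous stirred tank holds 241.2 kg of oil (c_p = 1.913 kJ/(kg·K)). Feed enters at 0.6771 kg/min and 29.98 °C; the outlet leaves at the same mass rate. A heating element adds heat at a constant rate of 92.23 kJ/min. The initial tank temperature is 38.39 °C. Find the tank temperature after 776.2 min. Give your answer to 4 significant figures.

94.08 °C

M c_p dT/dt = ṁ c_p (T_in − T) + Q̇.
Rearrange: dT/dt = (T_ss − T)/τ with τ = M/ṁ = 356.225 min and T_ss = T_in + Q̇/(ṁ c_p) = 101.184 °C.
This is linear first-order; T(t) = T_ss + (T₀ − T_ss) e^(−t/τ).
T(776.2) = 101.184 + (-62.7940)·e^(−776.2/356.225) = 101.184 + (-62.7940)·0.113159 = 94.0783 °C.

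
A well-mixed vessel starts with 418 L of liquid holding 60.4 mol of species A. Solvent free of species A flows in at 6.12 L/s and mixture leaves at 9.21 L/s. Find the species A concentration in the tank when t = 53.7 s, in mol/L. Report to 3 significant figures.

0.0531 mol/L

Total volume: dV/dt = Q_in − Q_out = -3.0900 L/s, so V(t) = 418 − 3.0900 t and V(53.7) = 252.07 L.
No species A enters, so dm/dt = −Q_out · (m/V).
dm/m = −Q_out dt/(V₀ − 3.0900 t); integrating gives ln(m/m₀) = −(Q_out/(Q_in−Q_out)) ln(V/V₀).
m = m₀ (V₀/V)^(Q_out/(Q_in−Q_out)) = 60.4 × (418/252.07)^(-2.9806) = 13.376 mol.
C = m/V = 13.376/252.07 = 0.053065 mol/L.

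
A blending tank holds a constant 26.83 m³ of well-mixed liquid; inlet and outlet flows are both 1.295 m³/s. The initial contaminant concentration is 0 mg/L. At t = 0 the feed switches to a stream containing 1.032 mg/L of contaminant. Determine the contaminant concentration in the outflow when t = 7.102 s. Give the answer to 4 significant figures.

0.2995 mg/L

Mass balance on the solute (V constant): V dC/dt = Q(C_in − C).
Time constant τ = V/Q = 26.83/1.295 = 20.7181 s.
Integrating: C(t) = C_in + (C₀ − C_in) e^(−t/τ).
C(7.102) = 1.032 + (0 − 1.032)·e^(−7.102/20.7181) = 1.032 + (-1.03200)·0.709786 = 0.299500 mg/L.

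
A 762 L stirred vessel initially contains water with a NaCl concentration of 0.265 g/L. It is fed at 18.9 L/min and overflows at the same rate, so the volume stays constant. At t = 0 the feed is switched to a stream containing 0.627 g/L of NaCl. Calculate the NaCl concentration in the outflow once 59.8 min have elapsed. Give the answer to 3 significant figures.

0.545 g/L

Species balance on the tank: V dC/dt = Q(C_in − C).
So dC/dt = (C_in − C)/τ with τ = V/Q = 762/18.9 = 40.317 min.
C approaches C_in exponentially: C(t) = C_in + (C₀ − C_in) e^(−t/τ).
C(59.8) = 0.627 + (0.265 − 0.627)·e^(−59.8/40.317) = 0.627 + (-0.36200)·0.22690 = 0.54486 g/L.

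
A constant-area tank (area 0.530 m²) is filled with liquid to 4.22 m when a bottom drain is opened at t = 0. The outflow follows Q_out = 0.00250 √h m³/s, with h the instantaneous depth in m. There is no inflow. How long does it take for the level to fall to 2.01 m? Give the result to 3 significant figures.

A dh/dt = −Q_out = −0.00250 √h.
Separate and integrate: 2(√h − √h₀) = −(0.00250/A) t.
t = 2A(√h₀ − √h)/0.00250 = 2·0.530·(√4.22 − √2.01)/0.00250
  = 1.0600 × (2.0543 − 1.4177) / 0.00250 = 269.88 s.

270 s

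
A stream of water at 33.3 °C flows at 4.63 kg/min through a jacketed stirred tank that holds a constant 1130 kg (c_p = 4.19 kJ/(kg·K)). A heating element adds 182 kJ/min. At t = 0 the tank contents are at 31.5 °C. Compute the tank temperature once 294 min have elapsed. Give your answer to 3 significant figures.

Energy balance: M c_p dT/dt = ṁ c_p (T_in − T) + 182.
Rearrange: dT/dt = (T_ss − T)/τ with τ = M/ṁ = 244.06 min and T_ss = T_in + Q̇/(ṁ c_p) = 42.682 °C.
Solution: T(t) = T_ss + (T₀ − T_ss) e^(−t/τ).
T(294) = 42.682 + (-11.182)·e^(−294/244.06) = 42.682 + (-11.182)·0.29981 = 39.329 °C.

39.3 °C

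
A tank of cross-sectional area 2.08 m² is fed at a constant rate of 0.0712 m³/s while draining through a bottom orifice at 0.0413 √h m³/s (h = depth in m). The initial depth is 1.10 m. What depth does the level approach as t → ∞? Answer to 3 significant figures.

Level balance: A dh/dt = 0.0712 − 0.0413 √h. Setting dh/dt = 0:
Q_in = 0.0413 √h_ss ⇒ √h_ss = 0.0712/0.0413 = 1.7240.
h_ss = 1.7240² = 2.9721 m. (Since h₀ = 1.10 m < h_ss, the level will rise toward this value.)

2.97 m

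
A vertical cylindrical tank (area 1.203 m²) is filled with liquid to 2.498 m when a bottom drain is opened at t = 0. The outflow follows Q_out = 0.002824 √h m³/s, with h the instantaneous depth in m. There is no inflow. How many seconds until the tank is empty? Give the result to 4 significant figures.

1347 s

A dh/dt = −Q_out = −0.002824 √h.
∫ h^(−1/2) dh = −(0.002824/A) ∫ dt, giving 2√h = 2√h₀ − (0.002824/A) t.
Set h = 0: 2√h₀ = (0.002824/A) t_empty ⇒ t_empty = 2A√h₀/0.002824.
t_empty = 2·1.203·√2.498/0.002824 = 2.40600·1.58051/0.002824 = 1346.56 s.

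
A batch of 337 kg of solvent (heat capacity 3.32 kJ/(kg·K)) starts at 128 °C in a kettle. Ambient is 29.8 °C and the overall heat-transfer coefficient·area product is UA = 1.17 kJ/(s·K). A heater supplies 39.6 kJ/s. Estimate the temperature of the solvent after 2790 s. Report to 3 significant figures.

67.1 °C

Lumped-capacitance energy balance: M c_p dT/dt = UA(T_amb − T) + Q̇.
dT/dt = (T_ss − T)/τ with T_ss = T_amb + Q̇/UA = 29.8 + 39.6/1.17 = 63.646 °C, τ = M c_p/UA = 337·3.32/1.17 = 956.27 s.
Integrating: T(t) = T_ss + (T₀ − T_ss) e^(−t/τ).
T(2790) = 63.646 + (64.354)·0.054065 = 67.125 °C.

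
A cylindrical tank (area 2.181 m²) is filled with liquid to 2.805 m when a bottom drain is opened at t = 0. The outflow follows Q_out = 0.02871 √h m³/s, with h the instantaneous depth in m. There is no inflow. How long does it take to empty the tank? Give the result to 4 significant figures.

A dh/dt = −Q_out = −0.02871 √h.
Separate and integrate: 2(√h − √h₀) = −(0.02871/A) t.
Tank is empty when √h = 0: t_empty = 2A√h₀/0.02871.
t_empty = 2·2.181·√2.805/0.02871 = 4.36200·1.67481/0.02871 = 254.460 s.

254.5 s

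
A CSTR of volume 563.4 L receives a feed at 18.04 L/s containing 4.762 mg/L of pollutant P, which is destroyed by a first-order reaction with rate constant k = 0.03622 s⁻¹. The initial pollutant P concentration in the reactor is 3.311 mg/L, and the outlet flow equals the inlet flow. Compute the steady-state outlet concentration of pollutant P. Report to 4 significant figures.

2.234 mg/L

Accumulation = in − out − consumed: V dC/dt = Q C_in − Q C − k V C.
At steady state: 0 = Q C_in − (Q + kV) C_ss, so C_ss = Q C_in/(Q + kV).
C_ss = 18.04·4.762/(18.04 + 0.03622·563.4) = 85.9065/38.4463 = 2.23445 mg/L.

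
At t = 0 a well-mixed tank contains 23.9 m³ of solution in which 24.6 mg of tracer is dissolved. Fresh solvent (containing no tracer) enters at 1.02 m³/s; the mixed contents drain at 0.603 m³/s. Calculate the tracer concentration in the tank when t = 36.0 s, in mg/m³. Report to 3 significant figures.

Let m(t) be the amount of tracer. Volume: V(t) = V₀ + (Q_in − Q_out) t = 23.9 + 0.41700 t; V(36.0) = 38.912 m³.
No tracer enters, so dm/dt = −Q_out · (m/V).
dm/m = −Q_out dt/(V₀ + 0.41700 t); integrating gives ln(m/m₀) = −(Q_out/(Q_in−Q_out)) ln(V/V₀).
m = m₀ (V₀/V)^(Q_out/(Q_in−Q_out)) = 24.6 × (23.9/38.912)^(1.4460) = 12.157 mg.
C = m/V = 12.157/38.912 = 0.31242 mg/m³.

0.312 mg/m³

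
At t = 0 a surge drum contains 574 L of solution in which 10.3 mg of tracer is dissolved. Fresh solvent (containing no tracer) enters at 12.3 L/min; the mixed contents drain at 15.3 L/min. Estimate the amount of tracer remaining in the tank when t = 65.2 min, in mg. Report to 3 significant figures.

1.23 mg

Let m(t) be the amount of tracer. Volume: V(t) = V₀ + (Q_in − Q_out) t = 574 − 3.0000 t; V(65.2) = 378.40 L.
Solute balance: dm/dt = 0 − Q_out C = −Q_out m/V(t).
Separate: dm/m = −Q_out dt/V(t) ⇒ ln(m/m₀) = −(Q_out/(Q_in−Q_out)) ln(V/V₀).
m = m₀ (V₀/V)^(Q_out/(Q_in−Q_out)) = 10.3 × (574/378.40)^(-5.1000) = 1.2301 mg.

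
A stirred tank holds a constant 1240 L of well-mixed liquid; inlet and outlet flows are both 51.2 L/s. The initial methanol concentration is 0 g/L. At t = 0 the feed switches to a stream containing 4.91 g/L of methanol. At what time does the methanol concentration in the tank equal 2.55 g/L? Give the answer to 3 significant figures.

Species balance: V dC/dt = Q(C_in − C) ⇒ τ = V/Q = 24.219 s.
C(t) = C_in + (C₀ − C_in) e^(−t/τ). Set C = 2.55 and solve for t:
e^(−t/τ) = (C − C_in)/(C₀ − C_in) = (2.55 − 4.91)/(0 − 4.91) = 0.48065
t = −τ ln(…) = 24.219 × 0.73261 = 17.743 s.

17.7 s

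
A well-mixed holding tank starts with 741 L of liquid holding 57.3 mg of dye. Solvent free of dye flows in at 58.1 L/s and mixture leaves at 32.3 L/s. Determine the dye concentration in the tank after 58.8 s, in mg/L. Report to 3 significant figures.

Total volume: dV/dt = Q_in − Q_out = 25.800 L/s, so V(t) = 741 + 25.800 t and V(58.8) = 2258.0 L.
No dye enters, so dm/dt = −Q_out · (m/V).
Separate: dm/m = −Q_out dt/V(t) ⇒ ln(m/m₀) = −(Q_out/(Q_in−Q_out)) ln(V/V₀).
m = m₀ (V₀/V)^(Q_out/(Q_in−Q_out)) = 57.3 × (741/2258.0)^(1.2519) = 14.201 mg.
C = m/V = 14.201/2258.0 = 0.0062892 mg/L.

0.00629 mg/L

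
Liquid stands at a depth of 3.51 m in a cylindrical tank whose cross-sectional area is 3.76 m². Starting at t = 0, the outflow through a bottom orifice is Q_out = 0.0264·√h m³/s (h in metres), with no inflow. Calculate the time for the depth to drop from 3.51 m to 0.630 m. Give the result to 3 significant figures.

Accumulation of liquid (constant cross-section A): A dh/dt = −0.0264 √h.
Separate and integrate: 2(√h − √h₀) = −(0.0264/A) t.
t = 2A(√h₀ − √h)/0.0264 = 2·3.76·(√3.51 − √0.630)/0.0264
  = 7.5200 × (1.8735 − 0.79373) / 0.0264 = 307.57 s.

308 s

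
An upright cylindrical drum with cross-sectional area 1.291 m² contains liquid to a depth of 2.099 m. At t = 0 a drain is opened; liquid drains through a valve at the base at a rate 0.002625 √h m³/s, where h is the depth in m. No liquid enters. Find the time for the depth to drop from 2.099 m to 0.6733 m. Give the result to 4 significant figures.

With no inflow, A dh/dt = −0.002625 √h.
∫ h^(−1/2) dh = −(0.002625/A) ∫ dt, giving 2√h = 2√h₀ − (0.002625/A) t.
t = 2A(√h₀ − √h)/0.002625 = 2·1.291·(√2.099 − √0.6733)/0.002625
  = 2.58200 × (1.44879 − 0.820549) / 0.002625 = 617.953 s.

618.0 s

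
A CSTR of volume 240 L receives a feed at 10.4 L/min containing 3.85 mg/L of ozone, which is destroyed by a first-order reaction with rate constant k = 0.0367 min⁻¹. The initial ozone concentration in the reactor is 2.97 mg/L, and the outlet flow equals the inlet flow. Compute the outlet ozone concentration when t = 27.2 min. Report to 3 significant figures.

2.18 mg/L

Species balance: V dC/dt = Q C_in − Q C − k V C.
dC/dt = (Q/V) C_in − (Q/V + k) C; effective rate a = Q/V + k = 0.043333 + 0.0367 = 0.080033 min⁻¹.
C_ss = Q C_in/(Q + kV) = 2.0845 mg/L; C(t) = C_ss + (C₀ − C_ss) e^(−a t).
C(27.2) = 2.0845 + (0.88545)·e^(−0.080033·27.2) = 2.0845 + (0.88545)·0.11339 = 2.1850 mg/L.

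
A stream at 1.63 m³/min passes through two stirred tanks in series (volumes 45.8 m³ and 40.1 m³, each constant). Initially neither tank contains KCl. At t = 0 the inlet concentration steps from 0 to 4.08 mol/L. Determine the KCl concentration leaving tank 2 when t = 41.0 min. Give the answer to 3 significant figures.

1.88 mol/L

Time constants: τᵢ = Vᵢ/Q for each well-mixed tank.
τ₁ = 45.8/1.63 = 28.098 min; τ₂ = 40.1/1.63 = 24.601 min.
Solving the cascade with C₁(0)=C₂(0)=0 gives C₂(t) = C_in[1 − (τ₁ e^(−t/τ₁) − τ₂ e^(−t/τ₂))/(τ₁ − τ₂)].
At t = 41.0: e^(−t/τ₁) = 0.23243, e^(−t/τ₂) = 0.18889.
C₂ = 4.08·[1 − (28.098·0.23243 − 24.601·0.18889)/(3.4969)] = 4.08·0.46128 = 1.8820 mol/L.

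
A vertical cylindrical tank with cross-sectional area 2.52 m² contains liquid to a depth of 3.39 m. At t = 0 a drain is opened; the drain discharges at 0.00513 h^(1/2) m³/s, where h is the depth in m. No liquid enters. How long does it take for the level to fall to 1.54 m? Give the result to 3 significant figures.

Accumulation of liquid (constant cross-section A): A dh/dt = −0.00513 √h.
This is separable: 2 d(√h)/dt = −0.00513/A, so √h = √h₀ − (0.00513/(2A)) t.
t = 2A(√h₀ − √h)/0.00513 = 2·2.52·(√3.39 − √1.54)/0.00513
  = 5.0400 × (1.8412 − 1.2410) / 0.00513 = 589.70 s.

590 s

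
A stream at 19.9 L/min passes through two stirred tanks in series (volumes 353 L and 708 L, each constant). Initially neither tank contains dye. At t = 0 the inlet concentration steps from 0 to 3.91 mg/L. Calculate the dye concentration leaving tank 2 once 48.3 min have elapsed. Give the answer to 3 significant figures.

Each tank obeys Vᵢ dCᵢ/dt = Q(Cᵢ₋₁ − Cᵢ), so τᵢ = Vᵢ/Q.
τ₁ = 353/19.9 = 17.739 min; τ₂ = 708/19.9 = 35.578 min.
Tank 1: C₁ = C_in(1 − e^(−t/τ₁)). Tank 2 (τ₁ ≠ τ₂): C₂ = C_in[1 − (τ₁ e^(−t/τ₁) − τ₂ e^(−t/τ₂))/(τ₁ − τ₂)].
At t = 48.3: e^(−t/τ₁) = 0.065687, e^(−t/τ₂) = 0.25728.
C₂ = 3.91·[1 − (17.739·0.065687 − 35.578·0.25728)/(-17.839)] = 3.91·0.55220 = 2.1591 mg/L.

2.16 mg/L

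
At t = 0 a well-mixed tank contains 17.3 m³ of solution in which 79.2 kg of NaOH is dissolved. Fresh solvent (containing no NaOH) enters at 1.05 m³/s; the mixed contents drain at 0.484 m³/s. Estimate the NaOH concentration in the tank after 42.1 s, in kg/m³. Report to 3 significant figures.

Let m(t) be the amount of NaOH. Volume: V(t) = V₀ + (Q_in − Q_out) t = 17.3 + 0.56600 t; V(42.1) = 41.129 m³.
Solute balance: dm/dt = 0 − Q_out C = −Q_out m/V(t).
Separate: dm/m = −Q_out dt/V(t) ⇒ ln(m/m₀) = −(Q_out/(Q_in−Q_out)) ln(V/V₀).
m = m₀ (V₀/V)^(Q_out/(Q_in−Q_out)) = 79.2 × (17.3/41.129)^(0.85512) = 37.767 kg.
C = m/V = 37.767/41.129 = 0.91827 kg/m³.

0.918 kg/m³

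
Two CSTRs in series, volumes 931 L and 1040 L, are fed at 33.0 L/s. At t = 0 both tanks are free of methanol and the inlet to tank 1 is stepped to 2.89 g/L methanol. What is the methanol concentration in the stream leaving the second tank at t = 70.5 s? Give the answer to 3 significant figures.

Species balance on tank i: dCᵢ/dt = (Cᵢ₋₁ − Cᵢ)/τᵢ with τᵢ = Vᵢ/Q.
τ₁ = 931/33.0 = 28.212 s; τ₂ = 1040/33.0 = 31.515 s.
Tank 1: C₁ = C_in(1 − e^(−t/τ₁)). Tank 2 (τ₁ ≠ τ₂): C₂ = C_in[1 − (τ₁ e^(−t/τ₁) − τ₂ e^(−t/τ₂))/(τ₁ − τ₂)].
At t = 70.5: e^(−t/τ₁) = 0.082173, e^(−t/τ₂) = 0.10678.
C₂ = 2.89·[1 − (28.212·0.082173 − 31.515·0.10678)/(-3.3030)] = 2.89·0.68308 = 1.9741 g/L.

1.97 g/L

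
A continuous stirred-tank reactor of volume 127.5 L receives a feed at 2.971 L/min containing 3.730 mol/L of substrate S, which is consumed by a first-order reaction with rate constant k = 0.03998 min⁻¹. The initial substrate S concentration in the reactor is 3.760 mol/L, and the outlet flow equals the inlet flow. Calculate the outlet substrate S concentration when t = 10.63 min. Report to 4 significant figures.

2.591 mol/L

V dC/dt = Q(C_in − C) − k V C.
This is linear with rate a = Q/V + k = 0.0632820 min⁻¹.
C_ss = Q C_in/(Q + kV) = 1.37348 mol/L; C(t) = C_ss + (C₀ − C_ss) e^(−a t).
C(10.63) = 1.37348 + (2.38652)·e^(−0.0632820·10.63) = 1.37348 + (2.38652)·0.510335 = 2.59140 mol/L.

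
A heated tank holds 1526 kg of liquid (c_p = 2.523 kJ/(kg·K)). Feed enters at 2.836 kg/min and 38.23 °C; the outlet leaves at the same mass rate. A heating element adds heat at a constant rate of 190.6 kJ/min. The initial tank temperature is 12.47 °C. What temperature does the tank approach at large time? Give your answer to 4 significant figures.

First-law balance (no shaft work): M c_p dT/dt = ṁ c_p (T_in − T) + 190.6.
At steady state dT/dt = 0 ⇒ T_ss = T_in + Q̇/(ṁ c_p) = 38.23 + 190.6/(2.836·2.523) = 64.8679 °C.

64.87 °C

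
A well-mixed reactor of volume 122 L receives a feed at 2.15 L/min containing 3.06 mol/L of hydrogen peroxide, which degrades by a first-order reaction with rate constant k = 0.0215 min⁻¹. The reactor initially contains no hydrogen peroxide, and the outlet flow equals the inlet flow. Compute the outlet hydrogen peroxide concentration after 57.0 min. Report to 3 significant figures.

Species balance: V dC/dt = Q C_in − Q C − k V C.
This is linear with rate a = Q/V + k = 0.039123 min⁻¹.
C_ss = Q C_in/(Q + kV) = 1.3784 mol/L; C(t) = C_ss + (C₀ − C_ss) e^(−a t).
C(57.0) = 1.3784 + (-1.3784)·e^(−0.039123·57.0) = 1.3784 + (-1.3784)·0.10753 = 1.2302 mol/L.

1.23 mol/L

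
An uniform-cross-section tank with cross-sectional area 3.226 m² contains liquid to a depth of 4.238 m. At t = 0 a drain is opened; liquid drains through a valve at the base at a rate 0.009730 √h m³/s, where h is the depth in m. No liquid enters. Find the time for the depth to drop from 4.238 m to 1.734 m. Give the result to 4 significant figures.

491.9 s

With no inflow, A dh/dt = −0.009730 √h.
This is separable: 2 d(√h)/dt = −0.009730/A, so √h = √h₀ − (0.009730/(2A)) t.
t = 2A(√h₀ − √h)/0.009730 = 2·3.226·(√4.238 − √1.734)/0.009730
  = 6.45200 × (2.05864 − 1.31681) / 0.009730 = 491.908 s.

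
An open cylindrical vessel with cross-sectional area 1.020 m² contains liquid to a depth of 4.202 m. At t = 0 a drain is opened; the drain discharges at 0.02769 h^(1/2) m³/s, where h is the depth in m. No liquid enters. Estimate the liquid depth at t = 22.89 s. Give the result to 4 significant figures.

With no inflow, A dh/dt = −0.02769 √h.
∫ h^(−1/2) dh = −(0.02769/A) ∫ dt, giving 2√h = 2√h₀ − (0.02769/A) t.
√h = √4.202 − 0.02769·22.89/(2·1.020) = 2.04988 − 0.310698 = 1.73918.
h = 1.73918² = 3.02475 m.

3.025 m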